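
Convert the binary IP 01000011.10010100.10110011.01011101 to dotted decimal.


01000011 = 67
10010100 = 148
10110011 = 179
01011101 = 93
IP: 67.148.179.93


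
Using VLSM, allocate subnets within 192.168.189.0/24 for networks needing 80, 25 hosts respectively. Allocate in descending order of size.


80 hosts -> /25 (126 usable): 192.168.189.0/25
25 hosts -> /27 (30 usable): 192.168.189.128/27
Allocation: 192.168.189.0/25 (80 hosts, 126 usable); 192.168.189.128/27 (25 hosts, 30 usable)


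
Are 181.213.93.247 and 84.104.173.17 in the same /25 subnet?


Mask: 255.255.255.128
181.213.93.247 AND mask = 181.213.93.128
84.104.173.17 AND mask = 84.104.173.0
No, different subnets (181.213.93.128 vs 84.104.173.0)


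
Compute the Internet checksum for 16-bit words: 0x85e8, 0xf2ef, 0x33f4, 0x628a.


Sum all words (with carry folding):
+ 0x85e8 = 0x85e8
+ 0xf2ef = 0x78d8
+ 0x33f4 = 0xaccc
+ 0x628a = 0x0f57
One's complement: ~0x0f57
Checksum = 0xf0a8


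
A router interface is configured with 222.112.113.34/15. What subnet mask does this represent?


/15 means 15 network bits, 17 host bits
Binary: 11111111111111100000000000000000
Mask: 255.254.0.0


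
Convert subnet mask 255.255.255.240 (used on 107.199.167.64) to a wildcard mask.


Subnet mask: 255.255.255.240
Wildcard = 255.255.255.255 - subnet mask
255 - 255 = 0
255 - 255 = 0
255 - 255 = 0
255 - 240 = 15
Wildcard: 0.0.0.15


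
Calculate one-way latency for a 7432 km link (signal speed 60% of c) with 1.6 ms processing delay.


Speed = 0.6 * 3e5 km/s = 180000 km/s
Propagation delay = 7432 / 180000 = 0.0413 s = 41.2889 ms
Processing delay = 1.6 ms
Total one-way latency = 42.8889 ms


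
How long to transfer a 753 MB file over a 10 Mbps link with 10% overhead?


Effective throughput = 10 * (1 - 10/100) = 9 Mbps
File size in Mb = 753 * 8 = 6024 Mb
Time = 6024 / 9
Time = 669.3333 seconds


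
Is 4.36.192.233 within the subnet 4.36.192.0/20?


Subnet network: 4.36.192.0
Test IP AND mask: 4.36.192.0
Yes, 4.36.192.233 is in 4.36.192.0/20


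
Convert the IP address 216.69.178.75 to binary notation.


216 = 11011000
69 = 01000101
178 = 10110010
75 = 01001011
Binary: 11011000.01000101.10110010.01001011


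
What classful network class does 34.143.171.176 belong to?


First octet: 34
Binary: 00100010
0xxxxxxx -> Class A (1-126)
Class A, default mask 255.0.0.0 (/8)


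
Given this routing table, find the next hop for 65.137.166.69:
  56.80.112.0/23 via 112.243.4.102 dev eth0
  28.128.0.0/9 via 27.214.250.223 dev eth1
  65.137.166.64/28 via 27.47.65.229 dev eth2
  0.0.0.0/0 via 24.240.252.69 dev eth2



Longest prefix match for 65.137.166.69:
  /23 56.80.112.0: no
  /9 28.128.0.0: no
  /28 65.137.166.64: MATCH
  /0 0.0.0.0: MATCH
Selected: next-hop 27.47.65.229 via eth2 (matched /28)


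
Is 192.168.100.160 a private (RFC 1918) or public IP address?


RFC 1918 private ranges:
  10.0.0.0/8 (10.0.0.0 - 10.255.255.255)
  172.16.0.0/12 (172.16.0.0 - 172.31.255.255)
  192.168.0.0/16 (192.168.0.0 - 192.168.255.255)
Private (in 192.168.0.0/16)


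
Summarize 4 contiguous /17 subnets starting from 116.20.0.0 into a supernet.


Original prefix: /17
Number of subnets: 4 = 2^2
New prefix = 17 - 2 = 15
Supernet: 116.20.0.0/15


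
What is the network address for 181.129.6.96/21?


IP:   10110101.10000001.00000110.01100000
Mask: 11111111.11111111.11111000.00000000
AND operation:
Net:  10110101.10000001.00000000.00000000
Network: 181.129.0.0/21


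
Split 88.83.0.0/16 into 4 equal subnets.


New prefix = 16 + 2 = 18
Each subnet has 16384 addresses
  88.83.0.0/18
  88.83.64.0/18
  88.83.128.0/18
  88.83.192.0/18
Subnets: 88.83.0.0/18, 88.83.64.0/18, 88.83.128.0/18, 88.83.192.0/18


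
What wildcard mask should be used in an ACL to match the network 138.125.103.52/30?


Subnet mask: 255.255.255.252
Wildcard = 255.255.255.255 - subnet mask
255 - 255 = 0
255 - 255 = 0
255 - 255 = 0
255 - 252 = 3
Wildcard: 0.0.0.3


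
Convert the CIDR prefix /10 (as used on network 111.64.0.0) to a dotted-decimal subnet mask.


/10 means 10 network bits, 22 host bits
Binary: 11111111110000000000000000000000
Mask: 255.192.0.0


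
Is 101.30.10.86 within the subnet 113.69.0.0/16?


Subnet network: 113.69.0.0
Test IP AND mask: 101.30.0.0
No, 101.30.10.86 is not in 113.69.0.0/16


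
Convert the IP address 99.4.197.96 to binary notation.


99 = 01100011
4 = 00000100
197 = 11000101
96 = 01100000
Binary: 01100011.00000100.11000101.01100000


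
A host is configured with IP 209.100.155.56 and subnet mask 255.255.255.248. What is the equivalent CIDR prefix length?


Binary: 11111111.11111111.11111111.11111000
Count leading 1s
Prefix: /29


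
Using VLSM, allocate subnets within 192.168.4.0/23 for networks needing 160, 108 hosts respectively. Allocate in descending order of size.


160 hosts -> /24 (254 usable): 192.168.4.0/24
108 hosts -> /25 (126 usable): 192.168.5.0/25
Allocation: 192.168.4.0/24 (160 hosts, 254 usable); 192.168.5.0/25 (108 hosts, 126 usable)


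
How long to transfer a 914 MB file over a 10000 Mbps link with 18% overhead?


Effective throughput = 10000 * (1 - 18/100) = 8200 Mbps
File size in Mb = 914 * 8 = 7312 Mb
Time = 7312 / 8200
Time = 0.8917 seconds


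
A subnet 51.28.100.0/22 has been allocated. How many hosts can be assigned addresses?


Host bits = 32 - 22 = 10
Total addresses = 2^10 = 1024
Usable = total - 2 (network and broadcast)
Usable hosts: 1022


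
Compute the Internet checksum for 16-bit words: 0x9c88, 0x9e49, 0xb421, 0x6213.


Sum all words (with carry folding):
+ 0x9c88 = 0x9c88
+ 0x9e49 = 0x3ad2
+ 0xb421 = 0xeef3
+ 0x6213 = 0x5107
One's complement: ~0x5107
Checksum = 0xaef8


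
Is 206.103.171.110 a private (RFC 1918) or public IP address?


RFC 1918 private ranges:
  10.0.0.0/8 (10.0.0.0 - 10.255.255.255)
  172.16.0.0/12 (172.16.0.0 - 172.31.255.255)
  192.168.0.0/16 (192.168.0.0 - 192.168.255.255)
Public (not in any RFC 1918 range)


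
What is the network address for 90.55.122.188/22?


IP:   01011010.00110111.01111010.10111100
Mask: 11111111.11111111.11111100.00000000
AND operation:
Net:  01011010.00110111.01111000.00000000
Network: 90.55.120.0/22


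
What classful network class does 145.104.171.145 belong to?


First octet: 145
Binary: 10010001
10xxxxxx -> Class B (128-191)
Class B, default mask 255.255.0.0 (/16)


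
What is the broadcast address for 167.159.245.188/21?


Network: 167.159.240.0/21
Host bits = 11
Set all host bits to 1:
Broadcast: 167.159.247.255


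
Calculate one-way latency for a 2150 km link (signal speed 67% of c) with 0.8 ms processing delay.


Speed = 0.67 * 3e5 km/s = 201000 km/s
Propagation delay = 2150 / 201000 = 0.0107 s = 10.6965 ms
Processing delay = 0.8 ms
Total one-way latency = 11.4965 ms


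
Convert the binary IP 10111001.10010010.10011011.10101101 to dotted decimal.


10111001 = 185
10010010 = 146
10011011 = 155
10101101 = 173
IP: 185.146.155.173


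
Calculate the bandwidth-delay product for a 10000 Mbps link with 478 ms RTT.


BDP = bandwidth * RTT
= 10000 Mbps * 478 ms
= 10000 * 1e6 * 478 / 1000 bits
= 4780000000 bits
= 597500000 bytes
= 583496.0938 KB
BDP = 4780000000 bits (597500000 bytes)


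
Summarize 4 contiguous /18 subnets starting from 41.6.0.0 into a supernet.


Original prefix: /18
Number of subnets: 4 = 2^2
New prefix = 18 - 2 = 16
Supernet: 41.6.0.0/16


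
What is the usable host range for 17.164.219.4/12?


Network: 17.160.0.0
Broadcast: 17.175.255.255
First usable = network + 1
Last usable = broadcast - 1
Range: 17.160.0.1 to 17.175.255.254


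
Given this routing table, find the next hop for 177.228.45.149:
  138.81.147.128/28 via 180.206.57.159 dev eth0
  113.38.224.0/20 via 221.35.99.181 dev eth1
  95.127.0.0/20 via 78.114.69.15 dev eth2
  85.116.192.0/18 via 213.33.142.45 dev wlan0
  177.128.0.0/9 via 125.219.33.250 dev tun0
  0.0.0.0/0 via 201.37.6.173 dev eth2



Longest prefix match for 177.228.45.149:
  /28 138.81.147.128: no
  /20 113.38.224.0: no
  /20 95.127.0.0: no
  /18 85.116.192.0: no
  /9 177.128.0.0: MATCH
  /0 0.0.0.0: MATCH
Selected: next-hop 125.219.33.250 via tun0 (matched /9)


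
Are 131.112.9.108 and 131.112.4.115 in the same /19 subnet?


Mask: 255.255.224.0
131.112.9.108 AND mask = 131.112.0.0
131.112.4.115 AND mask = 131.112.0.0
Yes, same subnet (131.112.0.0)


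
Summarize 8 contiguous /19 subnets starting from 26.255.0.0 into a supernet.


Original prefix: /19
Number of subnets: 8 = 2^3
New prefix = 19 - 3 = 16
Supernet: 26.255.0.0/16


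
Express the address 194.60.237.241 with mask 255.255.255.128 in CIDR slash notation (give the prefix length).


Binary: 11111111.11111111.11111111.10000000
Count leading 1s
Prefix: /25


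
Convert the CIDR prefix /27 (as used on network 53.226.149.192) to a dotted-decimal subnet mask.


/27 means 27 network bits, 5 host bits
Binary: 11111111111111111111111111100000
Mask: 255.255.255.224


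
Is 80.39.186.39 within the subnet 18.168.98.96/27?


Subnet network: 18.168.98.96
Test IP AND mask: 80.39.186.32
No, 80.39.186.39 is not in 18.168.98.96/27


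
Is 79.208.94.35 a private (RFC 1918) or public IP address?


RFC 1918 private ranges:
  10.0.0.0/8 (10.0.0.0 - 10.255.255.255)
  172.16.0.0/12 (172.16.0.0 - 172.31.255.255)
  192.168.0.0/16 (192.168.0.0 - 192.168.255.255)
Public (not in any RFC 1918 range)


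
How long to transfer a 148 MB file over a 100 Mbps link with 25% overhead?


Effective throughput = 100 * (1 - 25/100) = 75 Mbps
File size in Mb = 148 * 8 = 1184 Mb
Time = 1184 / 75
Time = 15.7867 seconds


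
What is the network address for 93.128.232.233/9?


IP:   01011101.10000000.11101000.11101001
Mask: 11111111.10000000.00000000.00000000
AND operation:
Net:  01011101.10000000.00000000.00000000
Network: 93.128.0.0/9


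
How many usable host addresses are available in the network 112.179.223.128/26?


Host bits = 32 - 26 = 6
Total addresses = 2^6 = 64
Usable = total - 2 (network and broadcast)
Usable hosts: 62


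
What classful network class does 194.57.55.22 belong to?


First octet: 194
Binary: 11000010
110xxxxx -> Class C (192-223)
Class C, default mask 255.255.255.0 (/24)


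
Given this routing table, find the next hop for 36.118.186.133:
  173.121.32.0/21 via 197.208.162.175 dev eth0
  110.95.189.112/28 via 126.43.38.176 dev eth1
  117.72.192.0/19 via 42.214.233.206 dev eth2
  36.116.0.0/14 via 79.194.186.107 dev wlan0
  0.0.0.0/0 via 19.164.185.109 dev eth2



Longest prefix match for 36.118.186.133:
  /21 173.121.32.0: no
  /28 110.95.189.112: no
  /19 117.72.192.0: no
  /14 36.116.0.0: MATCH
  /0 0.0.0.0: MATCH
Selected: next-hop 79.194.186.107 via wlan0 (matched /14)


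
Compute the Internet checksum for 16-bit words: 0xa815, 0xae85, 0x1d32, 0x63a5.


Sum all words (with carry folding):
+ 0xa815 = 0xa815
+ 0xae85 = 0x569b
+ 0x1d32 = 0x73cd
+ 0x63a5 = 0xd772
One's complement: ~0xd772
Checksum = 0x288d


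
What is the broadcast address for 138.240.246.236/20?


Network: 138.240.240.0/20
Host bits = 12
Set all host bits to 1:
Broadcast: 138.240.255.255


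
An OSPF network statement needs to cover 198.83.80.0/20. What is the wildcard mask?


Subnet mask: 255.255.240.0
Wildcard = 255.255.255.255 - subnet mask
255 - 255 = 0
255 - 255 = 0
255 - 240 = 15
255 - 0 = 255
Wildcard: 0.0.15.255


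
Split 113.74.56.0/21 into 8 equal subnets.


New prefix = 21 + 3 = 24
Each subnet has 256 addresses
  113.74.56.0/24
  113.74.57.0/24
  113.74.58.0/24
  113.74.59.0/24
  113.74.60.0/24
  113.74.61.0/24
  113.74.62.0/24
  113.74.63.0/24
Subnets: 113.74.56.0/24, 113.74.57.0/24, 113.74.58.0/24, 113.74.59.0/24, 113.74.60.0/24, 113.74.61.0/24, 113.74.62.0/24, 113.74.63.0/24


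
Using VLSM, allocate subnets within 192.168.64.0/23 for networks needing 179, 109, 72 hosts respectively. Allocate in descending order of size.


179 hosts -> /24 (254 usable): 192.168.64.0/24
109 hosts -> /25 (126 usable): 192.168.65.0/25
72 hosts -> /25 (126 usable): 192.168.65.128/25
Allocation: 192.168.64.0/24 (179 hosts, 254 usable); 192.168.65.0/25 (109 hosts, 126 usable); 192.168.65.128/25 (72 hosts, 126 usable)


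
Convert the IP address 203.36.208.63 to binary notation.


203 = 11001011
36 = 00100100
208 = 11010000
63 = 00111111
Binary: 11001011.00100100.11010000.00111111


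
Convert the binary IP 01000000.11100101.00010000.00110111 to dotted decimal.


01000000 = 64
11100101 = 229
00010000 = 16
00110111 = 55
IP: 64.229.16.55


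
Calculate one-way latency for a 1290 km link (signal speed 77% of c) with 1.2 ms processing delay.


Speed = 0.77 * 3e5 km/s = 231000 km/s
Propagation delay = 1290 / 231000 = 0.0056 s = 5.5844 ms
Processing delay = 1.2 ms
Total one-way latency = 6.7844 ms


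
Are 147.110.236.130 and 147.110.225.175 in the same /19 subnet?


Mask: 255.255.224.0
147.110.236.130 AND mask = 147.110.224.0
147.110.225.175 AND mask = 147.110.224.0
Yes, same subnet (147.110.224.0)


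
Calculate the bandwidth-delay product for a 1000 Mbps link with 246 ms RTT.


BDP = bandwidth * RTT
= 1000 Mbps * 246 ms
= 1000 * 1e6 * 246 / 1000 bits
= 246000000 bits
= 30750000 bytes
= 30029.2969 KB
BDP = 246000000 bits (30750000 bytes)


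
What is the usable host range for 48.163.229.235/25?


Network: 48.163.229.128
Broadcast: 48.163.229.255
First usable = network + 1
Last usable = broadcast - 1
Range: 48.163.229.129 to 48.163.229.254


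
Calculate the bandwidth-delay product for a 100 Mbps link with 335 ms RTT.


BDP = bandwidth * RTT
= 100 Mbps * 335 ms
= 100 * 1e6 * 335 / 1000 bits
= 33500000 bits
= 4187500 bytes
= 4089.3555 KB
BDP = 33500000 bits (4187500 bytes)


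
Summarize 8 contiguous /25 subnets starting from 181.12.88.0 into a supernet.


Original prefix: /25
Number of subnets: 8 = 2^3
New prefix = 25 - 3 = 22
Supernet: 181.12.88.0/22


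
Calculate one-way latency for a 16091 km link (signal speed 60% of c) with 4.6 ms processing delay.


Speed = 0.6 * 3e5 km/s = 180000 km/s
Propagation delay = 16091 / 180000 = 0.0894 s = 89.3944 ms
Processing delay = 4.6 ms
Total one-way latency = 93.9944 ms


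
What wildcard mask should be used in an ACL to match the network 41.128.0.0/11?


Subnet mask: 255.224.0.0
Wildcard = 255.255.255.255 - subnet mask
255 - 255 = 0
255 - 224 = 31
255 - 0 = 255
255 - 0 = 255
Wildcard: 0.31.255.255


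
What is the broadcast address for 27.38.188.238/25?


Network: 27.38.188.128/25
Host bits = 7
Set all host bits to 1:
Broadcast: 27.38.188.255


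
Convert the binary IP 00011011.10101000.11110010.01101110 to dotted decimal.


00011011 = 27
10101000 = 168
11110010 = 242
01101110 = 110
IP: 27.168.242.110


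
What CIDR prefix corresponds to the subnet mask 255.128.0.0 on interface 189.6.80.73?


Binary: 11111111.10000000.00000000.00000000
Count leading 1s
Prefix: /9


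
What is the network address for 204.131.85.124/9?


IP:   11001100.10000011.01010101.01111100
Mask: 11111111.10000000.00000000.00000000
AND operation:
Net:  11001100.10000000.00000000.00000000
Network: 204.128.0.0/9


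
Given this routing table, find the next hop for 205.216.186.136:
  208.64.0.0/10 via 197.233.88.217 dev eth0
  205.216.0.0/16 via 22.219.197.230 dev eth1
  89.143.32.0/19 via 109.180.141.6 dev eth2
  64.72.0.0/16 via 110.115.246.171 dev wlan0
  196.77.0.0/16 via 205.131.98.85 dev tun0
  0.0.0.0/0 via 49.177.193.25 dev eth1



Longest prefix match for 205.216.186.136:
  /10 208.64.0.0: no
  /16 205.216.0.0: MATCH
  /19 89.143.32.0: no
  /16 64.72.0.0: no
  /16 196.77.0.0: no
  /0 0.0.0.0: MATCH
Selected: next-hop 22.219.197.230 via eth1 (matched /16)


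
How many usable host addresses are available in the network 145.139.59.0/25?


Host bits = 32 - 25 = 7
Total addresses = 2^7 = 128
Usable = total - 2 (network and broadcast)
Usable hosts: 126


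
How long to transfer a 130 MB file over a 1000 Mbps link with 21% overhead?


Effective throughput = 1000 * (1 - 21/100) = 790 Mbps
File size in Mb = 130 * 8 = 1040 Mb
Time = 1040 / 790
Time = 1.3165 seconds


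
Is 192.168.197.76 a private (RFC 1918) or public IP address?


RFC 1918 private ranges:
  10.0.0.0/8 (10.0.0.0 - 10.255.255.255)
  172.16.0.0/12 (172.16.0.0 - 172.31.255.255)
  192.168.0.0/16 (192.168.0.0 - 192.168.255.255)
Private (in 192.168.0.0/16)


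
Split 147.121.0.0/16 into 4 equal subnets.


New prefix = 16 + 2 = 18
Each subnet has 16384 addresses
  147.121.0.0/18
  147.121.64.0/18
  147.121.128.0/18
  147.121.192.0/18
Subnets: 147.121.0.0/18, 147.121.64.0/18, 147.121.128.0/18, 147.121.192.0/18


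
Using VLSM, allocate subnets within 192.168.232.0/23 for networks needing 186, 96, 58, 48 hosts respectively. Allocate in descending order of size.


186 hosts -> /24 (254 usable): 192.168.232.0/24
96 hosts -> /25 (126 usable): 192.168.233.0/25
58 hosts -> /26 (62 usable): 192.168.233.128/26
48 hosts -> /26 (62 usable): 192.168.233.192/26
Allocation: 192.168.232.0/24 (186 hosts, 254 usable); 192.168.233.0/25 (96 hosts, 126 usable); 192.168.233.128/26 (58 hosts, 62 usable); 192.168.233.192/26 (48 hosts, 62 usable)


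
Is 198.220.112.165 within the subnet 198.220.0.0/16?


Subnet network: 198.220.0.0
Test IP AND mask: 198.220.0.0
Yes, 198.220.112.165 is in 198.220.0.0/16


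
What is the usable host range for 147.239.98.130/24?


Network: 147.239.98.0
Broadcast: 147.239.98.255
First usable = network + 1
Last usable = broadcast - 1
Range: 147.239.98.1 to 147.239.98.254


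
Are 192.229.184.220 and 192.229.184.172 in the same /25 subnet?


Mask: 255.255.255.128
192.229.184.220 AND mask = 192.229.184.128
192.229.184.172 AND mask = 192.229.184.128
Yes, same subnet (192.229.184.128)


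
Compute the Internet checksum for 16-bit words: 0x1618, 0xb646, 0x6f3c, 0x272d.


Sum all words (with carry folding):
+ 0x1618 = 0x1618
+ 0xb646 = 0xcc5e
+ 0x6f3c = 0x3b9b
+ 0x272d = 0x62c8
One's complement: ~0x62c8
Checksum = 0x9d37


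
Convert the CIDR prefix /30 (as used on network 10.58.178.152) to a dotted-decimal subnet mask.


/30 means 30 network bits, 2 host bits
Binary: 11111111111111111111111111111100
Mask: 255.255.255.252


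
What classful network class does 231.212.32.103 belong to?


First octet: 231
Binary: 11100111
1110xxxx -> Class D (224-239)
Class D (multicast), default mask N/A


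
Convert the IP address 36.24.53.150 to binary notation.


36 = 00100100
24 = 00011000
53 = 00110101
150 = 10010110
Binary: 00100100.00011000.00110101.10010110


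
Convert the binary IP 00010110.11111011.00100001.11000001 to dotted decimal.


00010110 = 22
11111011 = 251
00100001 = 33
11000001 = 193
IP: 22.251.33.193


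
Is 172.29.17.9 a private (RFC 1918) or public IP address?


RFC 1918 private ranges:
  10.0.0.0/8 (10.0.0.0 - 10.255.255.255)
  172.16.0.0/12 (172.16.0.0 - 172.31.255.255)
  192.168.0.0/16 (192.168.0.0 - 192.168.255.255)
Private (in 172.16.0.0/12)


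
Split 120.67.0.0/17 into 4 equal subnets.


New prefix = 17 + 2 = 19
Each subnet has 8192 addresses
  120.67.0.0/19
  120.67.32.0/19
  120.67.64.0/19
  120.67.96.0/19
Subnets: 120.67.0.0/19, 120.67.32.0/19, 120.67.64.0/19, 120.67.96.0/19


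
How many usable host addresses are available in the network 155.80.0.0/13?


Host bits = 32 - 13 = 19
Total addresses = 2^19 = 524288
Usable = total - 2 (network and broadcast)
Usable hosts: 524286


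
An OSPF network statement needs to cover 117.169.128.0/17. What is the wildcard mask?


Subnet mask: 255.255.128.0
Wildcard = 255.255.255.255 - subnet mask
255 - 255 = 0
255 - 255 = 0
255 - 128 = 127
255 - 0 = 255
Wildcard: 0.0.127.255


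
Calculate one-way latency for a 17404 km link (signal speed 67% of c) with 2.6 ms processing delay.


Speed = 0.67 * 3e5 km/s = 201000 km/s
Propagation delay = 17404 / 201000 = 0.0866 s = 86.5871 ms
Processing delay = 2.6 ms
Total one-way latency = 89.1871 ms


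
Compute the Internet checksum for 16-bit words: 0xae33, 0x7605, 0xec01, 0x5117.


Sum all words (with carry folding):
+ 0xae33 = 0xae33
+ 0x7605 = 0x2439
+ 0xec01 = 0x103b
+ 0x5117 = 0x6152
One's complement: ~0x6152
Checksum = 0x9ead


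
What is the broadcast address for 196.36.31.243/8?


Network: 196.0.0.0/8
Host bits = 24
Set all host bits to 1:
Broadcast: 196.255.255.255


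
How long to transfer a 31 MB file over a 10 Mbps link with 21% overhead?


Effective throughput = 10 * (1 - 21/100) = 7.9 Mbps
File size in Mb = 31 * 8 = 248 Mb
Time = 248 / 7.9
Time = 31.3924 seconds


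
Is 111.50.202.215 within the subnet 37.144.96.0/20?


Subnet network: 37.144.96.0
Test IP AND mask: 111.50.192.0
No, 111.50.202.215 is not in 37.144.96.0/20


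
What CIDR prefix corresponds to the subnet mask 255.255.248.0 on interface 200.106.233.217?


Binary: 11111111.11111111.11111000.00000000
Count leading 1s
Prefix: /21


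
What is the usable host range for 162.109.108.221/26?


Network: 162.109.108.192
Broadcast: 162.109.108.255
First usable = network + 1
Last usable = broadcast - 1
Range: 162.109.108.193 to 162.109.108.254


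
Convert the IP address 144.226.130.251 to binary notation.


144 = 10010000
226 = 11100010
130 = 10000010
251 = 11111011
Binary: 10010000.11100010.10000010.11111011


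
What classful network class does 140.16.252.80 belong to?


First octet: 140
Binary: 10001100
10xxxxxx -> Class B (128-191)
Class B, default mask 255.255.0.0 (/16)


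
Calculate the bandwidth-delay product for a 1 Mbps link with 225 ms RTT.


BDP = bandwidth * RTT
= 1 Mbps * 225 ms
= 1 * 1e6 * 225 / 1000 bits
= 225000 bits
= 28125 bytes
= 27.4658 KB
BDP = 225000 bits (28125 bytes)


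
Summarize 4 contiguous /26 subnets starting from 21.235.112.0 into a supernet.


Original prefix: /26
Number of subnets: 4 = 2^2
New prefix = 26 - 2 = 24
Supernet: 21.235.112.0/24


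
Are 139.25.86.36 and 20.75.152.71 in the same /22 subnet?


Mask: 255.255.252.0
139.25.86.36 AND mask = 139.25.84.0
20.75.152.71 AND mask = 20.75.152.0
No, different subnets (139.25.84.0 vs 20.75.152.0)


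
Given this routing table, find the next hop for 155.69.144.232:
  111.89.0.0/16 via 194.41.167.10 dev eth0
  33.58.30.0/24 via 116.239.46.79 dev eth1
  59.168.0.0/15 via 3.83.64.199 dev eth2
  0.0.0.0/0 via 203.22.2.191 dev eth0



Longest prefix match for 155.69.144.232:
  /16 111.89.0.0: no
  /24 33.58.30.0: no
  /15 59.168.0.0: no
  /0 0.0.0.0: MATCH
Selected: next-hop 203.22.2.191 via eth0 (matched /0)


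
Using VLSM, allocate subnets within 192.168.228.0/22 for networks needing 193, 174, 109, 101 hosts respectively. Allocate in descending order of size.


193 hosts -> /24 (254 usable): 192.168.228.0/24
174 hosts -> /24 (254 usable): 192.168.229.0/24
109 hosts -> /25 (126 usable): 192.168.230.0/25
101 hosts -> /25 (126 usable): 192.168.230.128/25
Allocation: 192.168.228.0/24 (193 hosts, 254 usable); 192.168.229.0/24 (174 hosts, 254 usable); 192.168.230.0/25 (109 hosts, 126 usable); 192.168.230.128/25 (101 hosts, 126 usable)


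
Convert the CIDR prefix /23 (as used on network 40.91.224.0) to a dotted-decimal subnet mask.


/23 means 23 network bits, 9 host bits
Binary: 11111111111111111111111000000000
Mask: 255.255.254.0


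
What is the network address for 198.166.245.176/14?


IP:   11000110.10100110.11110101.10110000
Mask: 11111111.11111100.00000000.00000000
AND operation:
Net:  11000110.10100100.00000000.00000000
Network: 198.164.0.0/14


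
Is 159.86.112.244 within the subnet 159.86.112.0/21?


Subnet network: 159.86.112.0
Test IP AND mask: 159.86.112.0
Yes, 159.86.112.244 is in 159.86.112.0/21


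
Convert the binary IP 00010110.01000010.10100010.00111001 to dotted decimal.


00010110 = 22
01000010 = 66
10100010 = 162
00111001 = 57
IP: 22.66.162.57


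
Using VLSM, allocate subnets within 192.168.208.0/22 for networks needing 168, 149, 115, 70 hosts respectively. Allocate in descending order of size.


168 hosts -> /24 (254 usable): 192.168.208.0/24
149 hosts -> /24 (254 usable): 192.168.209.0/24
115 hosts -> /25 (126 usable): 192.168.210.0/25
70 hosts -> /25 (126 usable): 192.168.210.128/25
Allocation: 192.168.208.0/24 (168 hosts, 254 usable); 192.168.209.0/24 (149 hosts, 254 usable); 192.168.210.0/25 (115 hosts, 126 usable); 192.168.210.128/25 (70 hosts, 126 usable)


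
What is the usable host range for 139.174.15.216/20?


Network: 139.174.0.0
Broadcast: 139.174.15.255
First usable = network + 1
Last usable = broadcast - 1
Range: 139.174.0.1 to 139.174.15.254


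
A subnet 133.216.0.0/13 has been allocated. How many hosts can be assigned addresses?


Host bits = 32 - 13 = 19
Total addresses = 2^19 = 524288
Usable = total - 2 (network and broadcast)
Usable hosts: 524286


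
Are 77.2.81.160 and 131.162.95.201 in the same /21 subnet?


Mask: 255.255.248.0
77.2.81.160 AND mask = 77.2.80.0
131.162.95.201 AND mask = 131.162.88.0
No, different subnets (77.2.80.0 vs 131.162.88.0)


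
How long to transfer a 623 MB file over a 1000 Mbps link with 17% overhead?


Effective throughput = 1000 * (1 - 17/100) = 830 Mbps
File size in Mb = 623 * 8 = 4984 Mb
Time = 4984 / 830
Time = 6.0048 seconds


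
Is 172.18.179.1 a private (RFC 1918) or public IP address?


RFC 1918 private ranges:
  10.0.0.0/8 (10.0.0.0 - 10.255.255.255)
  172.16.0.0/12 (172.16.0.0 - 172.31.255.255)
  192.168.0.0/16 (192.168.0.0 - 192.168.255.255)
Private (in 172.16.0.0/12)


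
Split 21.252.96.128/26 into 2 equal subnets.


New prefix = 26 + 1 = 27
Each subnet has 32 addresses
  21.252.96.128/27
  21.252.96.160/27
Subnets: 21.252.96.128/27, 21.252.96.160/27


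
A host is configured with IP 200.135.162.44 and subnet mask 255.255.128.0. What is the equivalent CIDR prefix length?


Binary: 11111111.11111111.10000000.00000000
Count leading 1s
Prefix: /17


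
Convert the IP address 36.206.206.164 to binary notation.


36 = 00100100
206 = 11001110
206 = 11001110
164 = 10100100
Binary: 00100100.11001110.11001110.10100100


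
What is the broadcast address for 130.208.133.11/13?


Network: 130.208.0.0/13
Host bits = 19
Set all host bits to 1:
Broadcast: 130.215.255.255


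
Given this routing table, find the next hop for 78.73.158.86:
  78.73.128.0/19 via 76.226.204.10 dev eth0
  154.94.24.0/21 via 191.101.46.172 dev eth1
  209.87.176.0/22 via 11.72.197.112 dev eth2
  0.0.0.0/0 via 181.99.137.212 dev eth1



Longest prefix match for 78.73.158.86:
  /19 78.73.128.0: MATCH
  /21 154.94.24.0: no
  /22 209.87.176.0: no
  /0 0.0.0.0: MATCH
Selected: next-hop 76.226.204.10 via eth0 (matched /19)


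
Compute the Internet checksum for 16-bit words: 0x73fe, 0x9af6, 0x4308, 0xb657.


Sum all words (with carry folding):
+ 0x73fe = 0x73fe
+ 0x9af6 = 0x0ef5
+ 0x4308 = 0x51fd
+ 0xb657 = 0x0855
One's complement: ~0x0855
Checksum = 0xf7aa


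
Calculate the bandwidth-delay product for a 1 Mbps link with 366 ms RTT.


BDP = bandwidth * RTT
= 1 Mbps * 366 ms
= 1 * 1e6 * 366 / 1000 bits
= 366000 bits
= 45750 bytes
= 44.6777 KB
BDP = 366000 bits (45750 bytes)


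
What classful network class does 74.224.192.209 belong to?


First octet: 74
Binary: 01001010
0xxxxxxx -> Class A (1-126)
Class A, default mask 255.0.0.0 (/8)


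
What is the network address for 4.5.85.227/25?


IP:   00000100.00000101.01010101.11100011
Mask: 11111111.11111111.11111111.10000000
AND operation:
Net:  00000100.00000101.01010101.10000000
Network: 4.5.85.128/25


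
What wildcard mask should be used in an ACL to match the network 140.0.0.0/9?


Subnet mask: 255.128.0.0
Wildcard = 255.255.255.255 - subnet mask
255 - 255 = 0
255 - 128 = 127
255 - 0 = 255
255 - 0 = 255
Wildcard: 0.127.255.255


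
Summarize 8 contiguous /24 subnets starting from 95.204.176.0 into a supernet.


Original prefix: /24
Number of subnets: 8 = 2^3
New prefix = 24 - 3 = 21
Supernet: 95.204.176.0/21


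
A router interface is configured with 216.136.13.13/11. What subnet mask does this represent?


/11 means 11 network bits, 21 host bits
Binary: 11111111111000000000000000000000
Mask: 255.224.0.0


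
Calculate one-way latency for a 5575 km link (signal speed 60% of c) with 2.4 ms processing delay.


Speed = 0.6 * 3e5 km/s = 180000 km/s
Propagation delay = 5575 / 180000 = 0.031 s = 30.9722 ms
Processing delay = 2.4 ms
Total one-way latency = 33.3722 ms


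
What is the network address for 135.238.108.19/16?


IP:   10000111.11101110.01101100.00010011
Mask: 11111111.11111111.00000000.00000000
AND operation:
Net:  10000111.11101110.00000000.00000000
Network: 135.238.0.0/16


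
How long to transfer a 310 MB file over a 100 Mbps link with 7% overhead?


Effective throughput = 100 * (1 - 7/100) = 93 Mbps
File size in Mb = 310 * 8 = 2480 Mb
Time = 2480 / 93
Time = 26.6667 seconds


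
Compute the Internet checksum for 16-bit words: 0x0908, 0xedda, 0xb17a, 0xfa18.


Sum all words (with carry folding):
+ 0x0908 = 0x0908
+ 0xedda = 0xf6e2
+ 0xb17a = 0xa85d
+ 0xfa18 = 0xa276
One's complement: ~0xa276
Checksum = 0x5d89


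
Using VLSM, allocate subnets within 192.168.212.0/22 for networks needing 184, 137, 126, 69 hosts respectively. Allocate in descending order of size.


184 hosts -> /24 (254 usable): 192.168.212.0/24
137 hosts -> /24 (254 usable): 192.168.213.0/24
126 hosts -> /25 (126 usable): 192.168.214.0/25
69 hosts -> /25 (126 usable): 192.168.214.128/25
Allocation: 192.168.212.0/24 (184 hosts, 254 usable); 192.168.213.0/24 (137 hosts, 254 usable); 192.168.214.0/25 (126 hosts, 126 usable); 192.168.214.128/25 (69 hosts, 126 usable)


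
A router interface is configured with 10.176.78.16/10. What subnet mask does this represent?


/10 means 10 network bits, 22 host bits
Binary: 11111111110000000000000000000000
Mask: 255.192.0.0


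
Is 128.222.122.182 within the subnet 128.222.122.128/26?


Subnet network: 128.222.122.128
Test IP AND mask: 128.222.122.128
Yes, 128.222.122.182 is in 128.222.122.128/26


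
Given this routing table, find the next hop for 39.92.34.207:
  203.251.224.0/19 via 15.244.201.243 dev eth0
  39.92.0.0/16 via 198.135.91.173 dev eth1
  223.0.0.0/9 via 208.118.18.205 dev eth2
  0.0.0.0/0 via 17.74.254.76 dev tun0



Longest prefix match for 39.92.34.207:
  /19 203.251.224.0: no
  /16 39.92.0.0: MATCH
  /9 223.0.0.0: no
  /0 0.0.0.0: MATCH
Selected: next-hop 198.135.91.173 via eth1 (matched /16)


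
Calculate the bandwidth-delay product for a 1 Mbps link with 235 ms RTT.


BDP = bandwidth * RTT
= 1 Mbps * 235 ms
= 1 * 1e6 * 235 / 1000 bits
= 235000 bits
= 29375 bytes
= 28.6865 KB
BDP = 235000 bits (29375 bytes)


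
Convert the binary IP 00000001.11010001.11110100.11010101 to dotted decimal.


00000001 = 1
11010001 = 209
11110100 = 244
11010101 = 213
IP: 1.209.244.213


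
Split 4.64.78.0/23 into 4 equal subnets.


New prefix = 23 + 2 = 25
Each subnet has 128 addresses
  4.64.78.0/25
  4.64.78.128/25
  4.64.79.0/25
  4.64.79.128/25
Subnets: 4.64.78.0/25, 4.64.78.128/25, 4.64.79.0/25, 4.64.79.128/25


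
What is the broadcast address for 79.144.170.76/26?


Network: 79.144.170.64/26
Host bits = 6
Set all host bits to 1:
Broadcast: 79.144.170.127


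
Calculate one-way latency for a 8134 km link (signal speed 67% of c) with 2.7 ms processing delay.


Speed = 0.67 * 3e5 km/s = 201000 km/s
Propagation delay = 8134 / 201000 = 0.0405 s = 40.4677 ms
Processing delay = 2.7 ms
Total one-way latency = 43.1677 ms


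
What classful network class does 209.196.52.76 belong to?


First octet: 209
Binary: 11010001
110xxxxx -> Class C (192-223)
Class C, default mask 255.255.255.0 (/24)


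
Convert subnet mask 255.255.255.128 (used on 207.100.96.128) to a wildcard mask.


Subnet mask: 255.255.255.128
Wildcard = 255.255.255.255 - subnet mask
255 - 255 = 0
255 - 255 = 0
255 - 255 = 0
255 - 128 = 127
Wildcard: 0.0.0.127


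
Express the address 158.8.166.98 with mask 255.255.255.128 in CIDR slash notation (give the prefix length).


Binary: 11111111.11111111.11111111.10000000
Count leading 1s
Prefix: /25


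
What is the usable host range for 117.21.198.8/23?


Network: 117.21.198.0
Broadcast: 117.21.199.255
First usable = network + 1
Last usable = broadcast - 1
Range: 117.21.198.1 to 117.21.199.254


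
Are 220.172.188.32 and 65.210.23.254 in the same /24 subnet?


Mask: 255.255.255.0
220.172.188.32 AND mask = 220.172.188.0
65.210.23.254 AND mask = 65.210.23.0
No, different subnets (220.172.188.0 vs 65.210.23.0)


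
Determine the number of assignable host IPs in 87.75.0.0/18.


Host bits = 32 - 18 = 14
Total addresses = 2^14 = 16384
Usable = total - 2 (network and broadcast)
Usable hosts: 16382


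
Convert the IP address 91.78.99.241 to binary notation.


91 = 01011011
78 = 01001110
99 = 01100011
241 = 11110001
Binary: 01011011.01001110.01100011.11110001


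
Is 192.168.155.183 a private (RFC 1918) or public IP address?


RFC 1918 private ranges:
  10.0.0.0/8 (10.0.0.0 - 10.255.255.255)
  172.16.0.0/12 (172.16.0.0 - 172.31.255.255)
  192.168.0.0/16 (192.168.0.0 - 192.168.255.255)
Private (in 192.168.0.0/16)


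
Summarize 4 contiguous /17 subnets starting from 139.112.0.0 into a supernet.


Original prefix: /17
Number of subnets: 4 = 2^2
New prefix = 17 - 2 = 15
Supernet: 139.112.0.0/15


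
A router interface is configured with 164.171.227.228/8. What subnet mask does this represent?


/8 means 8 network bits, 24 host bits
Binary: 11111111000000000000000000000000
Mask: 255.0.0.0


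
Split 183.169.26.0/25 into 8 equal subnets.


New prefix = 25 + 3 = 28
Each subnet has 16 addresses
  183.169.26.0/28
  183.169.26.16/28
  183.169.26.32/28
  183.169.26.48/28
  183.169.26.64/28
  183.169.26.80/28
  183.169.26.96/28
  183.169.26.112/28
Subnets: 183.169.26.0/28, 183.169.26.16/28, 183.169.26.32/28, 183.169.26.48/28, 183.169.26.64/28, 183.169.26.80/28, 183.169.26.96/28, 183.169.26.112/28


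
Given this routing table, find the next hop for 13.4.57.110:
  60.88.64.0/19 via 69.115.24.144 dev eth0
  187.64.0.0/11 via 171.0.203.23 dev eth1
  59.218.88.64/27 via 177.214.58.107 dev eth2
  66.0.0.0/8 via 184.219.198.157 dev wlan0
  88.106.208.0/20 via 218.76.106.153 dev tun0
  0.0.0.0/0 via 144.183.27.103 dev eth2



Longest prefix match for 13.4.57.110:
  /19 60.88.64.0: no
  /11 187.64.0.0: no
  /27 59.218.88.64: no
  /8 66.0.0.0: no
  /20 88.106.208.0: no
  /0 0.0.0.0: MATCH
Selected: next-hop 144.183.27.103 via eth2 (matched /0)


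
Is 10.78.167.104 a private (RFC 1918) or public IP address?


RFC 1918 private ranges:
  10.0.0.0/8 (10.0.0.0 - 10.255.255.255)
  172.16.0.0/12 (172.16.0.0 - 172.31.255.255)
  192.168.0.0/16 (192.168.0.0 - 192.168.255.255)
Private (in 10.0.0.0/8)


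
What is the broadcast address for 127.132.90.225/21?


Network: 127.132.88.0/21
Host bits = 11
Set all host bits to 1:
Broadcast: 127.132.95.255


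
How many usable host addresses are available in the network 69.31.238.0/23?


Host bits = 32 - 23 = 9
Total addresses = 2^9 = 512
Usable = total - 2 (network and broadcast)
Usable hosts: 510


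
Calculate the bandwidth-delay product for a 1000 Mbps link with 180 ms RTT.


BDP = bandwidth * RTT
= 1000 Mbps * 180 ms
= 1000 * 1e6 * 180 / 1000 bits
= 180000000 bits
= 22500000 bytes
= 21972.6562 KB
BDP = 180000000 bits (22500000 bytes)


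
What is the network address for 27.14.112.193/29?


IP:   00011011.00001110.01110000.11000001
Mask: 11111111.11111111.11111111.11111000
AND operation:
Net:  00011011.00001110.01110000.11000000
Network: 27.14.112.192/29


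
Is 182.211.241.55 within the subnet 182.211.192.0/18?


Subnet network: 182.211.192.0
Test IP AND mask: 182.211.192.0
Yes, 182.211.241.55 is in 182.211.192.0/18


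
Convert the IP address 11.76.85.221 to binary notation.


11 = 00001011
76 = 01001100
85 = 01010101
221 = 11011101
Binary: 00001011.01001100.01010101.11011101


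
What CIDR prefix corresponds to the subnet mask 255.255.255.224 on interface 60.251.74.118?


Binary: 11111111.11111111.11111111.11100000
Count leading 1s
Prefix: /27


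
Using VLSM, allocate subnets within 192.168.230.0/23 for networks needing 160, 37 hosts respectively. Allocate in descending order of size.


160 hosts -> /24 (254 usable): 192.168.230.0/24
37 hosts -> /26 (62 usable): 192.168.231.0/26
Allocation: 192.168.230.0/24 (160 hosts, 254 usable); 192.168.231.0/26 (37 hosts, 62 usable)


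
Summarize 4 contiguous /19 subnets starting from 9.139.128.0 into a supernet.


Original prefix: /19
Number of subnets: 4 = 2^2
New prefix = 19 - 2 = 17
Supernet: 9.139.128.0/17


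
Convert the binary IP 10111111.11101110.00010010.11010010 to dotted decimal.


10111111 = 191
11101110 = 238
00010010 = 18
11010010 = 210
IP: 191.238.18.210


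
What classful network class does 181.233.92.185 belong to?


First octet: 181
Binary: 10110101
10xxxxxx -> Class B (128-191)
Class B, default mask 255.255.0.0 (/16)


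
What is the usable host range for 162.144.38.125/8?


Network: 162.0.0.0
Broadcast: 162.255.255.255
First usable = network + 1
Last usable = broadcast - 1
Range: 162.0.0.1 to 162.255.255.254


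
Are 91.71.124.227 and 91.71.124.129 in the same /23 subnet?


Mask: 255.255.254.0
91.71.124.227 AND mask = 91.71.124.0
91.71.124.129 AND mask = 91.71.124.0
Yes, same subnet (91.71.124.0)


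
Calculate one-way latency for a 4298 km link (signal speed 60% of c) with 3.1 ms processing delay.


Speed = 0.6 * 3e5 km/s = 180000 km/s
Propagation delay = 4298 / 180000 = 0.0239 s = 23.8778 ms
Processing delay = 3.1 ms
Total one-way latency = 26.9778 ms


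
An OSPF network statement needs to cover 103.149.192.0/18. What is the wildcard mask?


Subnet mask: 255.255.192.0
Wildcard = 255.255.255.255 - subnet mask
255 - 255 = 0
255 - 255 = 0
255 - 192 = 63
255 - 0 = 255
Wildcard: 0.0.63.255


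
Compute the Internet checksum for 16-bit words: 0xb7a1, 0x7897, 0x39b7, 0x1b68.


Sum all words (with carry folding):
+ 0xb7a1 = 0xb7a1
+ 0x7897 = 0x3039
+ 0x39b7 = 0x69f0
+ 0x1b68 = 0x8558
One's complement: ~0x8558
Checksum = 0x7aa7


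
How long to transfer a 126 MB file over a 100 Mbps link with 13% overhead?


Effective throughput = 100 * (1 - 13/100) = 87 Mbps
File size in Mb = 126 * 8 = 1008 Mb
Time = 1008 / 87
Time = 11.5862 seconds


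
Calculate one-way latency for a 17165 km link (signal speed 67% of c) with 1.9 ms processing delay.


Speed = 0.67 * 3e5 km/s = 201000 km/s
Propagation delay = 17165 / 201000 = 0.0854 s = 85.398 ms
Processing delay = 1.9 ms
Total one-way latency = 87.298 ms


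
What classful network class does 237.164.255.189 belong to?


First octet: 237
Binary: 11101101
1110xxxx -> Class D (224-239)
Class D (multicast), default mask N/A


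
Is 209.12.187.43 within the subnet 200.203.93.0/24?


Subnet network: 200.203.93.0
Test IP AND mask: 209.12.187.0
No, 209.12.187.43 is not in 200.203.93.0/24


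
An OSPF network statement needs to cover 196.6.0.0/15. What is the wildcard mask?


Subnet mask: 255.254.0.0
Wildcard = 255.255.255.255 - subnet mask
255 - 255 = 0
255 - 254 = 1
255 - 0 = 255
255 - 0 = 255
Wildcard: 0.1.255.255


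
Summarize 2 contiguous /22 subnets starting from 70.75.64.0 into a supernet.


Original prefix: /22
Number of subnets: 2 = 2^1
New prefix = 22 - 1 = 21
Supernet: 70.75.64.0/21


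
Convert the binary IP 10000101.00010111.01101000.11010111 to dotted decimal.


10000101 = 133
00010111 = 23
01101000 = 104
11010111 = 215
IP: 133.23.104.215


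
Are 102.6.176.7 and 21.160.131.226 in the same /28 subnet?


Mask: 255.255.255.240
102.6.176.7 AND mask = 102.6.176.0
21.160.131.226 AND mask = 21.160.131.224
No, different subnets (102.6.176.0 vs 21.160.131.224)
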